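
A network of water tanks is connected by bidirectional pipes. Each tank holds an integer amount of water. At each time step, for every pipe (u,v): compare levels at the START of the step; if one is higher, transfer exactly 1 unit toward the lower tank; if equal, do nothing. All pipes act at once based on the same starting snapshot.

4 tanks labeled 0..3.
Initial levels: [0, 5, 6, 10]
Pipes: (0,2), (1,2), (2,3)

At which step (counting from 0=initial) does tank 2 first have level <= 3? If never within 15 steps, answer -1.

Step 1: flows [2->0,2->1,3->2] -> levels [1 6 5 9]
Step 2: flows [2->0,1->2,3->2] -> levels [2 5 6 8]
Step 3: flows [2->0,2->1,3->2] -> levels [3 6 5 7]
Step 4: flows [2->0,1->2,3->2] -> levels [4 5 6 6]
Step 5: flows [2->0,2->1,2=3] -> levels [5 6 4 6]
Step 6: flows [0->2,1->2,3->2] -> levels [4 5 7 5]
Step 7: flows [2->0,2->1,2->3] -> levels [5 6 4 6]
  -> period-2 cycle (repeats step 5); tank 2 never drops to <=3
Tank 2 never reaches <=3 within 15 steps

Answer: -1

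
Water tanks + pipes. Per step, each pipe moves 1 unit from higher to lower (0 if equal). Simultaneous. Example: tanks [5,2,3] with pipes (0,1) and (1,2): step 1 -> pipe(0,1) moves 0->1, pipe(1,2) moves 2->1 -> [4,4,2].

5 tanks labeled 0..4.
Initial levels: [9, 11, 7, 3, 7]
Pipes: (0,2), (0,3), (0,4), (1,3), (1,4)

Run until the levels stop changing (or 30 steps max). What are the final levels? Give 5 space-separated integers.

Answer: 6 7 8 8 8

Derivation:
Step 1: flows [0->2,0->3,0->4,1->3,1->4] -> levels [6 9 8 5 9]
Step 2: flows [2->0,0->3,4->0,1->3,1=4] -> levels [7 8 7 7 8]
Step 3: flows [0=2,0=3,4->0,1->3,1=4] -> levels [8 7 7 8 7]
Step 4: flows [0->2,0=3,0->4,3->1,1=4] -> levels [6 8 8 7 8]
Step 5: flows [2->0,3->0,4->0,1->3,1=4] -> levels [9 7 7 7 7]
Step 6: flows [0->2,0->3,0->4,1=3,1=4] -> levels [6 7 8 8 8]
Step 7: flows [2->0,3->0,4->0,3->1,4->1] -> levels [9 9 7 6 6]
Step 8: flows [0->2,0->3,0->4,1->3,1->4] -> levels [6 7 8 8 8]
  -> period-2 cycle: step 8 state = step 6 state; never stabilizes
  -> state at step 30: (30-6) mod 2 = 0, same as step 6 -> [6 7 8 8 8]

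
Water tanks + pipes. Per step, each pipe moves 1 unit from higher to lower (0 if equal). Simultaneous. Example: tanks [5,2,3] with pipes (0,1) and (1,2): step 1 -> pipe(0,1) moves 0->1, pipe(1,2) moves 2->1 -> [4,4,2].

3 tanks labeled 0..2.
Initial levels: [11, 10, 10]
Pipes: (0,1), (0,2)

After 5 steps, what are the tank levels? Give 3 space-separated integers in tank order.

Answer: 9 11 11

Derivation:
Step 1: flows [0->1,0->2] -> levels [9 11 11]
Step 2: flows [1->0,2->0] -> levels [11 10 10]
  -> period-2 cycle: step 2 state = step 0 state
  -> state at step 5: (5-0) mod 2 = 1, same as step 1 -> [9 11 11]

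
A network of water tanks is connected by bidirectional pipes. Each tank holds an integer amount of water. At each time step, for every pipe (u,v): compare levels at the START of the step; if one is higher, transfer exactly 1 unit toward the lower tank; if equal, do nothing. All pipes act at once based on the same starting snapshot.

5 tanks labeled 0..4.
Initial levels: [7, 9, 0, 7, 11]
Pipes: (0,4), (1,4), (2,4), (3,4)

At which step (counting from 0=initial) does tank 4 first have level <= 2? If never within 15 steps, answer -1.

Answer: -1

Derivation:
Step 1: flows [4->0,4->1,4->2,4->3] -> levels [8 10 1 8 7]
Step 2: flows [0->4,1->4,4->2,3->4] -> levels [7 9 2 7 9]
Step 3: flows [4->0,1=4,4->2,4->3] -> levels [8 9 3 8 6]
Step 4: flows [0->4,1->4,4->2,3->4] -> levels [7 8 4 7 8]
Step 5: flows [4->0,1=4,4->2,4->3] -> levels [8 8 5 8 5]
Step 6: flows [0->4,1->4,2=4,3->4] -> levels [7 7 5 7 8]
Step 7: flows [4->0,4->1,4->2,4->3] -> levels [8 8 6 8 4]
Step 8: flows [0->4,1->4,2->4,3->4] -> levels [7 7 5 7 8]
  -> period-2 cycle (repeats step 6); tank 4 never drops to <=2
Tank 4 never reaches <=2 within 15 steps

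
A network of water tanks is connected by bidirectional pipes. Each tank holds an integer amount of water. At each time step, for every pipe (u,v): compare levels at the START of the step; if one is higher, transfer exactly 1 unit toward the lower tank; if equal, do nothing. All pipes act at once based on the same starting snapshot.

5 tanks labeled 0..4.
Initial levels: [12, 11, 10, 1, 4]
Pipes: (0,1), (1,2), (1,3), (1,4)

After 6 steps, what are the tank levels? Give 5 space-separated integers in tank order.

Answer: 9 5 9 7 8

Derivation:
Step 1: flows [0->1,1->2,1->3,1->4] -> levels [11 9 11 2 5]
Step 2: flows [0->1,2->1,1->3,1->4] -> levels [10 9 10 3 6]
Step 3: flows [0->1,2->1,1->3,1->4] -> levels [9 9 9 4 7]
Step 4: flows [0=1,1=2,1->3,1->4] -> levels [9 7 9 5 8]
Step 5: flows [0->1,2->1,1->3,4->1] -> levels [8 9 8 6 7]
Step 6: flows [1->0,1->2,1->3,1->4] -> levels [9 5 9 7 8]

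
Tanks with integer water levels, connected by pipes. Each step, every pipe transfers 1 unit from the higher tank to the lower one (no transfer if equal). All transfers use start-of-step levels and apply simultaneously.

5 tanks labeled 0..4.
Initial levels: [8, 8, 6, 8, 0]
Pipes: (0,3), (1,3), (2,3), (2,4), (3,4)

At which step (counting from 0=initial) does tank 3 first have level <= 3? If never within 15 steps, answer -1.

Answer: -1

Derivation:
Step 1: flows [0=3,1=3,3->2,2->4,3->4] -> levels [8 8 6 6 2]
Step 2: flows [0->3,1->3,2=3,2->4,3->4] -> levels [7 7 5 7 4]
Step 3: flows [0=3,1=3,3->2,2->4,3->4] -> levels [7 7 5 5 6]
Step 4: flows [0->3,1->3,2=3,4->2,4->3] -> levels [6 6 6 8 4]
Step 5: flows [3->0,3->1,3->2,2->4,3->4] -> levels [7 7 6 4 6]
Step 6: flows [0->3,1->3,2->3,2=4,4->3] -> levels [6 6 5 8 5]
Step 7: flows [3->0,3->1,3->2,2=4,3->4] -> levels [7 7 6 4 6]
  -> period-2 cycle (repeats step 5); tank 3 never drops to <=3
Tank 3 never reaches <=3 within 15 steps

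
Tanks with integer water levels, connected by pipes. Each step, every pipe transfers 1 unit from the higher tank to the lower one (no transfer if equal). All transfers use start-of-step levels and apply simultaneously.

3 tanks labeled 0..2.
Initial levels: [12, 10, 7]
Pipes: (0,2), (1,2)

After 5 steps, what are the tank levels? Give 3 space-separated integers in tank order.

Step 1: flows [0->2,1->2] -> levels [11 9 9]
Step 2: flows [0->2,1=2] -> levels [10 9 10]
Step 3: flows [0=2,2->1] -> levels [10 10 9]
Step 4: flows [0->2,1->2] -> levels [9 9 11]
Step 5: flows [2->0,2->1] -> levels [10 10 9]

Answer: 10 10 9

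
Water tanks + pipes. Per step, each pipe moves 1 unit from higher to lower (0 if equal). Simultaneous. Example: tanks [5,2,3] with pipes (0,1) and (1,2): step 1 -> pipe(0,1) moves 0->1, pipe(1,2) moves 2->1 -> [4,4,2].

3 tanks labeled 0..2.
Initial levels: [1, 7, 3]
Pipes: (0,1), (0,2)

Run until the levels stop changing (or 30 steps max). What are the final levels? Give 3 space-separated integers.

Answer: 3 4 4

Derivation:
Step 1: flows [1->0,2->0] -> levels [3 6 2]
Step 2: flows [1->0,0->2] -> levels [3 5 3]
Step 3: flows [1->0,0=2] -> levels [4 4 3]
Step 4: flows [0=1,0->2] -> levels [3 4 4]
Step 5: flows [1->0,2->0] -> levels [5 3 3]
Step 6: flows [0->1,0->2] -> levels [3 4 4]
  -> period-2 cycle: step 6 state = step 4 state; never stabilizes
  -> state at step 30: (30-4) mod 2 = 0, same as step 4 -> [3 4 4]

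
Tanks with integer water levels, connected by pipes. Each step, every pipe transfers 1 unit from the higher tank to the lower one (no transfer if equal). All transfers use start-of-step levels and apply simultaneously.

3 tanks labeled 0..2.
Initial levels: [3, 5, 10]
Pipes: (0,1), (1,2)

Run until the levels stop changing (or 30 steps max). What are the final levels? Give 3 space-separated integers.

Answer: 6 6 6

Derivation:
Step 1: flows [1->0,2->1] -> levels [4 5 9]
Step 2: flows [1->0,2->1] -> levels [5 5 8]
Step 3: flows [0=1,2->1] -> levels [5 6 7]
Step 4: flows [1->0,2->1] -> levels [6 6 6]
Step 5: flows [0=1,1=2] -> levels [6 6 6]
  -> stable (no change)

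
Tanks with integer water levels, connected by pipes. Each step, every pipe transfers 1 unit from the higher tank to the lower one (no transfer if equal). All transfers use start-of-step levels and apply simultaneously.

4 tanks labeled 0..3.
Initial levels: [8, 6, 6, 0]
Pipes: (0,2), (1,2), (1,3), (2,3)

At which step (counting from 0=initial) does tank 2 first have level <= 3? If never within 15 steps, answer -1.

Answer: -1

Derivation:
Step 1: flows [0->2,1=2,1->3,2->3] -> levels [7 5 6 2]
Step 2: flows [0->2,2->1,1->3,2->3] -> levels [6 5 5 4]
Step 3: flows [0->2,1=2,1->3,2->3] -> levels [5 4 5 6]
Step 4: flows [0=2,2->1,3->1,3->2] -> levels [5 6 5 4]
Step 5: flows [0=2,1->2,1->3,2->3] -> levels [5 4 5 6]
  -> period-2 cycle (repeats step 3); tank 2 never drops to <=3
Tank 2 never reaches <=3 within 15 steps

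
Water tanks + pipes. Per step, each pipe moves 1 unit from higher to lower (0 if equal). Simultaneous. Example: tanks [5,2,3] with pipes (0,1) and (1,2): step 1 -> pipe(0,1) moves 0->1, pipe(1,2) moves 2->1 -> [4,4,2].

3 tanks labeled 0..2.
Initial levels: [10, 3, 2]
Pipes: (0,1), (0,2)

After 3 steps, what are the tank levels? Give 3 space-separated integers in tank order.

Step 1: flows [0->1,0->2] -> levels [8 4 3]
Step 2: flows [0->1,0->2] -> levels [6 5 4]
Step 3: flows [0->1,0->2] -> levels [4 6 5]

Answer: 4 6 5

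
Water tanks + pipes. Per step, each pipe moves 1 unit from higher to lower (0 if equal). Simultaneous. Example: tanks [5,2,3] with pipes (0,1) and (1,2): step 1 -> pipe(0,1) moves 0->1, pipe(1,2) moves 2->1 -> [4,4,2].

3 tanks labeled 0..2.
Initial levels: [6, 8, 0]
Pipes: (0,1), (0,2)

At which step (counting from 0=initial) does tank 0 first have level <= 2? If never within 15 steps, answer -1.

Answer: -1

Derivation:
Step 1: flows [1->0,0->2] -> levels [6 7 1]
Step 2: flows [1->0,0->2] -> levels [6 6 2]
Step 3: flows [0=1,0->2] -> levels [5 6 3]
Step 4: flows [1->0,0->2] -> levels [5 5 4]
Step 5: flows [0=1,0->2] -> levels [4 5 5]
Step 6: flows [1->0,2->0] -> levels [6 4 4]
Step 7: flows [0->1,0->2] -> levels [4 5 5]
  -> period-2 cycle (repeats step 5); tank 0 never drops to <=2
Tank 0 never reaches <=2 within 15 steps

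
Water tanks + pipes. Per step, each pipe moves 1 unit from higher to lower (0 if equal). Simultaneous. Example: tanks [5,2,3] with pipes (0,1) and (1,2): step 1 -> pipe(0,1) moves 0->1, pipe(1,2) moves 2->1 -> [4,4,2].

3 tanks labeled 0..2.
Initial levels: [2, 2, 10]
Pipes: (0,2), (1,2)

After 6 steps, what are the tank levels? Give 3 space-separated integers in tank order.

Answer: 4 4 6

Derivation:
Step 1: flows [2->0,2->1] -> levels [3 3 8]
Step 2: flows [2->0,2->1] -> levels [4 4 6]
Step 3: flows [2->0,2->1] -> levels [5 5 4]
Step 4: flows [0->2,1->2] -> levels [4 4 6]
  -> period-2 cycle: step 4 state = step 2 state
  -> state at step 6: (6-2) mod 2 = 0, same as step 2 -> [4 4 6]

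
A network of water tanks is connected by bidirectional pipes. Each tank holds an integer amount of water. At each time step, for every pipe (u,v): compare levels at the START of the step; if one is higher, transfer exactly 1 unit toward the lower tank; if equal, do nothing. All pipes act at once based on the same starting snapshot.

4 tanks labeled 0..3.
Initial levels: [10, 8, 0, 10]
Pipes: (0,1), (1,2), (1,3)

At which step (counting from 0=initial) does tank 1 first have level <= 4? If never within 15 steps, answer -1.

Step 1: flows [0->1,1->2,3->1] -> levels [9 9 1 9]
Step 2: flows [0=1,1->2,1=3] -> levels [9 8 2 9]
Step 3: flows [0->1,1->2,3->1] -> levels [8 9 3 8]
Step 4: flows [1->0,1->2,1->3] -> levels [9 6 4 9]
Step 5: flows [0->1,1->2,3->1] -> levels [8 7 5 8]
Step 6: flows [0->1,1->2,3->1] -> levels [7 8 6 7]
Step 7: flows [1->0,1->2,1->3] -> levels [8 5 7 8]
Step 8: flows [0->1,2->1,3->1] -> levels [7 8 6 7]
  -> period-2 cycle (repeats step 6); tank 1 never drops to <=4
Tank 1 never reaches <=4 within 15 steps

Answer: -1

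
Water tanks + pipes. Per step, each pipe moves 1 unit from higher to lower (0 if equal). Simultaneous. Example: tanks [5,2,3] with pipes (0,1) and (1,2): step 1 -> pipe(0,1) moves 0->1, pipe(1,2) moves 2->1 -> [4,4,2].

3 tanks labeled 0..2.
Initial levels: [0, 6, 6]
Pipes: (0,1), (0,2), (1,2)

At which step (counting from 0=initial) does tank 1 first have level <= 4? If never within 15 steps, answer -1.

Answer: 2

Derivation:
Step 1: flows [1->0,2->0,1=2] -> levels [2 5 5]
Step 2: flows [1->0,2->0,1=2] -> levels [4 4 4]
Tank 1 first reaches <=4 at step 2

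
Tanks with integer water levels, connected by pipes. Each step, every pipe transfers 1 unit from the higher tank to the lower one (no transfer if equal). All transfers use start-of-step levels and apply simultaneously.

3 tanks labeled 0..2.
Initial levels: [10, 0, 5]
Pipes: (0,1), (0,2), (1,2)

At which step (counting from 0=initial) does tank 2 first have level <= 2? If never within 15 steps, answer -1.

Step 1: flows [0->1,0->2,2->1] -> levels [8 2 5]
Step 2: flows [0->1,0->2,2->1] -> levels [6 4 5]
Step 3: flows [0->1,0->2,2->1] -> levels [4 6 5]
Step 4: flows [1->0,2->0,1->2] -> levels [6 4 5]
  -> period-2 cycle (repeats step 2); tank 2 never drops to <=2
Tank 2 never reaches <=2 within 15 steps

Answer: -1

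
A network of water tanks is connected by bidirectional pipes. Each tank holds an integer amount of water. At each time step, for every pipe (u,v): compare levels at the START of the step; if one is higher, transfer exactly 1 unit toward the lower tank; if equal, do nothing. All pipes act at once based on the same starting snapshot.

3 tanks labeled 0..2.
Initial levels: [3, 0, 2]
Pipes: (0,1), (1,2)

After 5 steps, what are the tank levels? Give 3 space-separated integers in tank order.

Answer: 1 3 1

Derivation:
Step 1: flows [0->1,2->1] -> levels [2 2 1]
Step 2: flows [0=1,1->2] -> levels [2 1 2]
Step 3: flows [0->1,2->1] -> levels [1 3 1]
Step 4: flows [1->0,1->2] -> levels [2 1 2]
  -> period-2 cycle: step 4 state = step 2 state
  -> state at step 5: (5-2) mod 2 = 1, same as step 3 -> [1 3 1]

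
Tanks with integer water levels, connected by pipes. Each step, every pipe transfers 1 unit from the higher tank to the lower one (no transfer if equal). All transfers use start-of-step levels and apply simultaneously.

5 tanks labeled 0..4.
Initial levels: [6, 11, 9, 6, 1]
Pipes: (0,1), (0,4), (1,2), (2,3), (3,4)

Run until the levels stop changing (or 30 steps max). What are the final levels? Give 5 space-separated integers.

Answer: 8 6 6 8 5

Derivation:
Step 1: flows [1->0,0->4,1->2,2->3,3->4] -> levels [6 9 9 6 3]
Step 2: flows [1->0,0->4,1=2,2->3,3->4] -> levels [6 8 8 6 5]
Step 3: flows [1->0,0->4,1=2,2->3,3->4] -> levels [6 7 7 6 7]
Step 4: flows [1->0,4->0,1=2,2->3,4->3] -> levels [8 6 6 8 5]
Step 5: flows [0->1,0->4,1=2,3->2,3->4] -> levels [6 7 7 6 7]
  -> period-2 cycle: step 5 state = step 3 state; never stabilizes
  -> state at step 30: (30-3) mod 2 = 1, same as step 4 -> [8 6 6 8 5]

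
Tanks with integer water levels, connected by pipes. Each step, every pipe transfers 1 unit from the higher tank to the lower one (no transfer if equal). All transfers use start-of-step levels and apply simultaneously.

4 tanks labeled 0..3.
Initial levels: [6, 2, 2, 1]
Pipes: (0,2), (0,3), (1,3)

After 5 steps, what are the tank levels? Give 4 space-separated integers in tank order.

Answer: 4 3 3 1

Derivation:
Step 1: flows [0->2,0->3,1->3] -> levels [4 1 3 3]
Step 2: flows [0->2,0->3,3->1] -> levels [2 2 4 3]
Step 3: flows [2->0,3->0,3->1] -> levels [4 3 3 1]
Step 4: flows [0->2,0->3,1->3] -> levels [2 2 4 3]
  -> period-2 cycle: step 4 state = step 2 state
  -> state at step 5: (5-2) mod 2 = 1, same as step 3 -> [4 3 3 1]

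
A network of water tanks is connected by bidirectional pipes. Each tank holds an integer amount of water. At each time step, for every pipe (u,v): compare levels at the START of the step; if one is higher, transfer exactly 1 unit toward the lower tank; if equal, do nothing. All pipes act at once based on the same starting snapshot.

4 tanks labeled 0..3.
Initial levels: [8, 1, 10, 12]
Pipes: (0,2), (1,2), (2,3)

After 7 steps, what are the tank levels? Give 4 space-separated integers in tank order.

Step 1: flows [2->0,2->1,3->2] -> levels [9 2 9 11]
Step 2: flows [0=2,2->1,3->2] -> levels [9 3 9 10]
Step 3: flows [0=2,2->1,3->2] -> levels [9 4 9 9]
Step 4: flows [0=2,2->1,2=3] -> levels [9 5 8 9]
Step 5: flows [0->2,2->1,3->2] -> levels [8 6 9 8]
Step 6: flows [2->0,2->1,2->3] -> levels [9 7 6 9]
Step 7: flows [0->2,1->2,3->2] -> levels [8 6 9 8]

Answer: 8 6 9 8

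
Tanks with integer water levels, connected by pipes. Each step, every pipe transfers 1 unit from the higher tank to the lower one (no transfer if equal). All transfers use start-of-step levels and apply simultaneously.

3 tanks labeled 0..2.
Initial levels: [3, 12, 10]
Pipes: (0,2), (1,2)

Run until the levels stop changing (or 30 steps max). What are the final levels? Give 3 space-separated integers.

Answer: 8 8 9

Derivation:
Step 1: flows [2->0,1->2] -> levels [4 11 10]
Step 2: flows [2->0,1->2] -> levels [5 10 10]
Step 3: flows [2->0,1=2] -> levels [6 10 9]
Step 4: flows [2->0,1->2] -> levels [7 9 9]
Step 5: flows [2->0,1=2] -> levels [8 9 8]
Step 6: flows [0=2,1->2] -> levels [8 8 9]
Step 7: flows [2->0,2->1] -> levels [9 9 7]
Step 8: flows [0->2,1->2] -> levels [8 8 9]
  -> period-2 cycle: step 8 state = step 6 state; never stabilizes
  -> state at step 30: (30-6) mod 2 = 0, same as step 6 -> [8 8 9]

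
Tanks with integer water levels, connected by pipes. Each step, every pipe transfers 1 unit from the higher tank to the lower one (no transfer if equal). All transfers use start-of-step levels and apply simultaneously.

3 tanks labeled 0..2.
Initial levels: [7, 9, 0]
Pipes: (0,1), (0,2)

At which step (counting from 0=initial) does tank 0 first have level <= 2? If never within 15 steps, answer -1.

Step 1: flows [1->0,0->2] -> levels [7 8 1]
Step 2: flows [1->0,0->2] -> levels [7 7 2]
Step 3: flows [0=1,0->2] -> levels [6 7 3]
Step 4: flows [1->0,0->2] -> levels [6 6 4]
Step 5: flows [0=1,0->2] -> levels [5 6 5]
Step 6: flows [1->0,0=2] -> levels [6 5 5]
Step 7: flows [0->1,0->2] -> levels [4 6 6]
Step 8: flows [1->0,2->0] -> levels [6 5 5]
  -> period-2 cycle (repeats step 6); tank 0 never drops to <=2
Tank 0 never reaches <=2 within 15 steps

Answer: -1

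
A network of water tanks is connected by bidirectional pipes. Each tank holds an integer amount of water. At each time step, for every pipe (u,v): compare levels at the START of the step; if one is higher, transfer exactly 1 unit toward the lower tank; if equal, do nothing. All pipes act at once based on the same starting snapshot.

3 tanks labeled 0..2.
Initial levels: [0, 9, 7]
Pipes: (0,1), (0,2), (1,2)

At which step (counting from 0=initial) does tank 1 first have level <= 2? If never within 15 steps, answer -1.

Step 1: flows [1->0,2->0,1->2] -> levels [2 7 7]
Step 2: flows [1->0,2->0,1=2] -> levels [4 6 6]
Step 3: flows [1->0,2->0,1=2] -> levels [6 5 5]
Step 4: flows [0->1,0->2,1=2] -> levels [4 6 6]
  -> period-2 cycle (repeats step 2); tank 1 never drops to <=2
Tank 1 never reaches <=2 within 15 steps

Answer: -1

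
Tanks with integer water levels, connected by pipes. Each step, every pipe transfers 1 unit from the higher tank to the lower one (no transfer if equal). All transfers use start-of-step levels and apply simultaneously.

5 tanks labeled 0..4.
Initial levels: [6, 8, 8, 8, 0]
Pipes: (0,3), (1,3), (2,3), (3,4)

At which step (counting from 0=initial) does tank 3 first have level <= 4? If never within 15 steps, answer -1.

Answer: 3

Derivation:
Step 1: flows [3->0,1=3,2=3,3->4] -> levels [7 8 8 6 1]
Step 2: flows [0->3,1->3,2->3,3->4] -> levels [6 7 7 8 2]
Step 3: flows [3->0,3->1,3->2,3->4] -> levels [7 8 8 4 3]
Tank 3 first reaches <=4 at step 3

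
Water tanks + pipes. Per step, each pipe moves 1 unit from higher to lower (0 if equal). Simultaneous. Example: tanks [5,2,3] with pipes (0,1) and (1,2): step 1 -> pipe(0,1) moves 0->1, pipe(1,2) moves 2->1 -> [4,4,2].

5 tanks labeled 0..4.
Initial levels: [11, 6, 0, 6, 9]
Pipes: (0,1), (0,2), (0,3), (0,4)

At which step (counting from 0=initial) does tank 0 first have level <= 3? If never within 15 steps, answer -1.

Step 1: flows [0->1,0->2,0->3,0->4] -> levels [7 7 1 7 10]
Step 2: flows [0=1,0->2,0=3,4->0] -> levels [7 7 2 7 9]
Step 3: flows [0=1,0->2,0=3,4->0] -> levels [7 7 3 7 8]
Step 4: flows [0=1,0->2,0=3,4->0] -> levels [7 7 4 7 7]
Step 5: flows [0=1,0->2,0=3,0=4] -> levels [6 7 5 7 7]
Step 6: flows [1->0,0->2,3->0,4->0] -> levels [8 6 6 6 6]
Step 7: flows [0->1,0->2,0->3,0->4] -> levels [4 7 7 7 7]
Step 8: flows [1->0,2->0,3->0,4->0] -> levels [8 6 6 6 6]
  -> period-2 cycle (repeats step 6); tank 0 never drops to <=3
Tank 0 never reaches <=3 within 15 steps

Answer: -1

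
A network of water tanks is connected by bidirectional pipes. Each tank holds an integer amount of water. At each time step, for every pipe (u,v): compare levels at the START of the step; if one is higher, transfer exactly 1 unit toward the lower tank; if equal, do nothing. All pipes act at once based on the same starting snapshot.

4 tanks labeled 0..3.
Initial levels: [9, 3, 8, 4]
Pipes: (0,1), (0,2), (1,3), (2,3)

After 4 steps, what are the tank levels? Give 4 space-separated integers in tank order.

Answer: 7 5 5 7

Derivation:
Step 1: flows [0->1,0->2,3->1,2->3] -> levels [7 5 8 4]
Step 2: flows [0->1,2->0,1->3,2->3] -> levels [7 5 6 6]
Step 3: flows [0->1,0->2,3->1,2=3] -> levels [5 7 7 5]
Step 4: flows [1->0,2->0,1->3,2->3] -> levels [7 5 5 7]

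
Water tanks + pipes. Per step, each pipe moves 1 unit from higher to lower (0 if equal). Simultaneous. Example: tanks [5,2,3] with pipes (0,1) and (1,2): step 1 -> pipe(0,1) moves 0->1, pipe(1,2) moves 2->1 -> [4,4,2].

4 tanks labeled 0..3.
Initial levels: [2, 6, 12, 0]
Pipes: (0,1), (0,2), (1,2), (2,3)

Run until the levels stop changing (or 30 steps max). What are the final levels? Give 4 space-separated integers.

Answer: 5 5 6 4

Derivation:
Step 1: flows [1->0,2->0,2->1,2->3] -> levels [4 6 9 1]
Step 2: flows [1->0,2->0,2->1,2->3] -> levels [6 6 6 2]
Step 3: flows [0=1,0=2,1=2,2->3] -> levels [6 6 5 3]
Step 4: flows [0=1,0->2,1->2,2->3] -> levels [5 5 6 4]
Step 5: flows [0=1,2->0,2->1,2->3] -> levels [6 6 3 5]
Step 6: flows [0=1,0->2,1->2,3->2] -> levels [5 5 6 4]
  -> period-2 cycle: step 6 state = step 4 state; never stabilizes
  -> state at step 30: (30-4) mod 2 = 0, same as step 4 -> [5 5 6 4]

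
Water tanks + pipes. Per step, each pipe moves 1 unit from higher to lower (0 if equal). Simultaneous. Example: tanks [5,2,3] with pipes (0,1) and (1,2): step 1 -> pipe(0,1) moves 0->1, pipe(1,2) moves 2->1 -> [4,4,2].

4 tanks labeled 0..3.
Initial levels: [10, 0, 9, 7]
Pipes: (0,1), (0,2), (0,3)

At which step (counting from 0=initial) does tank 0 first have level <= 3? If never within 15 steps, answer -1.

Step 1: flows [0->1,0->2,0->3] -> levels [7 1 10 8]
Step 2: flows [0->1,2->0,3->0] -> levels [8 2 9 7]
Step 3: flows [0->1,2->0,0->3] -> levels [7 3 8 8]
Step 4: flows [0->1,2->0,3->0] -> levels [8 4 7 7]
Step 5: flows [0->1,0->2,0->3] -> levels [5 5 8 8]
Step 6: flows [0=1,2->0,3->0] -> levels [7 5 7 7]
Step 7: flows [0->1,0=2,0=3] -> levels [6 6 7 7]
Step 8: flows [0=1,2->0,3->0] -> levels [8 6 6 6]
Step 9: flows [0->1,0->2,0->3] -> levels [5 7 7 7]
Step 10: flows [1->0,2->0,3->0] -> levels [8 6 6 6]
  -> period-2 cycle (repeats step 8); tank 0 never drops to <=3
Tank 0 never reaches <=3 within 15 steps

Answer: -1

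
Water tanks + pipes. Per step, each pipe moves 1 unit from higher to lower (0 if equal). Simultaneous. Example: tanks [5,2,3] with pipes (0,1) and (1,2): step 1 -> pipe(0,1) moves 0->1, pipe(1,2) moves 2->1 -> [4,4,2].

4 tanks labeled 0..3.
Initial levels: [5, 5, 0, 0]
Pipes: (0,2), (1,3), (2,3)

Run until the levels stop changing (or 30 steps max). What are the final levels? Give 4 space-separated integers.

Step 1: flows [0->2,1->3,2=3] -> levels [4 4 1 1]
Step 2: flows [0->2,1->3,2=3] -> levels [3 3 2 2]
Step 3: flows [0->2,1->3,2=3] -> levels [2 2 3 3]
Step 4: flows [2->0,3->1,2=3] -> levels [3 3 2 2]
  -> period-2 cycle: step 4 state = step 2 state; never stabilizes
  -> state at step 30: (30-2) mod 2 = 0, same as step 2 -> [3 3 2 2]

Answer: 3 3 2 2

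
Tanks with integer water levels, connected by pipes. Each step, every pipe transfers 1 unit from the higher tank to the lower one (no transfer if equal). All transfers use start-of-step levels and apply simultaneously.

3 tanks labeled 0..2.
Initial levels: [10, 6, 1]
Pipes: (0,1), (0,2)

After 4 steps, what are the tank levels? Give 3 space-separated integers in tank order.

Step 1: flows [0->1,0->2] -> levels [8 7 2]
Step 2: flows [0->1,0->2] -> levels [6 8 3]
Step 3: flows [1->0,0->2] -> levels [6 7 4]
Step 4: flows [1->0,0->2] -> levels [6 6 5]

Answer: 6 6 5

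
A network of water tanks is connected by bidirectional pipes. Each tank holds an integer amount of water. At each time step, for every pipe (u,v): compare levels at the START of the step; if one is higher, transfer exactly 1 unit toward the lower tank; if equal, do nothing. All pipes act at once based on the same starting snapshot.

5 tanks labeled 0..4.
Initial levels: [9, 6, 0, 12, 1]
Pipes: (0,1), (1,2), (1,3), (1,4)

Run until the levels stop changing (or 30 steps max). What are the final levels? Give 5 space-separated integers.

Answer: 6 4 6 6 6

Derivation:
Step 1: flows [0->1,1->2,3->1,1->4] -> levels [8 6 1 11 2]
Step 2: flows [0->1,1->2,3->1,1->4] -> levels [7 6 2 10 3]
Step 3: flows [0->1,1->2,3->1,1->4] -> levels [6 6 3 9 4]
Step 4: flows [0=1,1->2,3->1,1->4] -> levels [6 5 4 8 5]
Step 5: flows [0->1,1->2,3->1,1=4] -> levels [5 6 5 7 5]
Step 6: flows [1->0,1->2,3->1,1->4] -> levels [6 4 6 6 6]
Step 7: flows [0->1,2->1,3->1,4->1] -> levels [5 8 5 5 5]
Step 8: flows [1->0,1->2,1->3,1->4] -> levels [6 4 6 6 6]
  -> period-2 cycle: step 8 state = step 6 state; never stabilizes
  -> state at step 30: (30-6) mod 2 = 0, same as step 6 -> [6 4 6 6 6]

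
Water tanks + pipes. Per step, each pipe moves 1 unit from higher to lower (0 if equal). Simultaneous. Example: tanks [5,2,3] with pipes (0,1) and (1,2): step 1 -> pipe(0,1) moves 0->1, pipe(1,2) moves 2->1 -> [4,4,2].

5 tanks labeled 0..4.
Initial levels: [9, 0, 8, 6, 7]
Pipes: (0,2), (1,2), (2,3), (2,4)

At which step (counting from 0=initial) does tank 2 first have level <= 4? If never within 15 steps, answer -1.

Answer: 3

Derivation:
Step 1: flows [0->2,2->1,2->3,2->4] -> levels [8 1 6 7 8]
Step 2: flows [0->2,2->1,3->2,4->2] -> levels [7 2 8 6 7]
Step 3: flows [2->0,2->1,2->3,2->4] -> levels [8 3 4 7 8]
Tank 2 first reaches <=4 at step 3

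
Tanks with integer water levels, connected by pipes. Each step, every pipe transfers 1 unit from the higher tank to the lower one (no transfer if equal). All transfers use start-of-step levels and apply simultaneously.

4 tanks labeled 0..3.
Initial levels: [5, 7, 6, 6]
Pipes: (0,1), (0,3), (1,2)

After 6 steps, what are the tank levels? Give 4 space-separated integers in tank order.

Answer: 5 7 6 6

Derivation:
Step 1: flows [1->0,3->0,1->2] -> levels [7 5 7 5]
Step 2: flows [0->1,0->3,2->1] -> levels [5 7 6 6]
  -> period-2 cycle: step 2 state = step 0 state
  -> state at step 6: (6-0) mod 2 = 0, same as step 0 -> [5 7 6 6]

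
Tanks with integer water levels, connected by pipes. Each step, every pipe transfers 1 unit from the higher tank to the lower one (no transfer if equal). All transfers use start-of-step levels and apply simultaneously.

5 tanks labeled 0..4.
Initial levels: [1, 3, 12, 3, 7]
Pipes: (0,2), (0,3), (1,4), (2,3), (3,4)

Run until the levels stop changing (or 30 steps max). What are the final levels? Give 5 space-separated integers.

Step 1: flows [2->0,3->0,4->1,2->3,4->3] -> levels [3 4 10 4 5]
Step 2: flows [2->0,3->0,4->1,2->3,4->3] -> levels [5 5 8 5 3]
Step 3: flows [2->0,0=3,1->4,2->3,3->4] -> levels [6 4 6 5 5]
Step 4: flows [0=2,0->3,4->1,2->3,3=4] -> levels [5 5 5 7 4]
Step 5: flows [0=2,3->0,1->4,3->2,3->4] -> levels [6 4 6 4 6]
Step 6: flows [0=2,0->3,4->1,2->3,4->3] -> levels [5 5 5 7 4]
  -> period-2 cycle: step 6 state = step 4 state; never stabilizes
  -> state at step 30: (30-4) mod 2 = 0, same as step 4 -> [5 5 5 7 4]

Answer: 5 5 5 7 4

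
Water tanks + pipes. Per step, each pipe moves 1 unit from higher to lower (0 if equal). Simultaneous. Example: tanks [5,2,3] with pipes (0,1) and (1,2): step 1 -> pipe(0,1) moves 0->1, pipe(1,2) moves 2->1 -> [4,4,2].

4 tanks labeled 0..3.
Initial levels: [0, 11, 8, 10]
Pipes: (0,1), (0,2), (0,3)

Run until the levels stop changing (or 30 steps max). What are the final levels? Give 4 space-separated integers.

Answer: 6 8 7 8

Derivation:
Step 1: flows [1->0,2->0,3->0] -> levels [3 10 7 9]
Step 2: flows [1->0,2->0,3->0] -> levels [6 9 6 8]
Step 3: flows [1->0,0=2,3->0] -> levels [8 8 6 7]
Step 4: flows [0=1,0->2,0->3] -> levels [6 8 7 8]
Step 5: flows [1->0,2->0,3->0] -> levels [9 7 6 7]
Step 6: flows [0->1,0->2,0->3] -> levels [6 8 7 8]
  -> period-2 cycle: step 6 state = step 4 state; never stabilizes
  -> state at step 30: (30-4) mod 2 = 0, same as step 4 -> [6 8 7 8]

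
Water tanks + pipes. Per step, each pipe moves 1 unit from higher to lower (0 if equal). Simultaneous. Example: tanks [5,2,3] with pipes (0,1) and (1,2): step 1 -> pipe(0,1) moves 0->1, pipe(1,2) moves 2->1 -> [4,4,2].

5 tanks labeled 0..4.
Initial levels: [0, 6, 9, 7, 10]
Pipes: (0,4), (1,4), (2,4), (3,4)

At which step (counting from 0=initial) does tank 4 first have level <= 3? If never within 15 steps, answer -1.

Step 1: flows [4->0,4->1,4->2,4->3] -> levels [1 7 10 8 6]
Step 2: flows [4->0,1->4,2->4,3->4] -> levels [2 6 9 7 8]
Step 3: flows [4->0,4->1,2->4,4->3] -> levels [3 7 8 8 6]
Step 4: flows [4->0,1->4,2->4,3->4] -> levels [4 6 7 7 8]
Step 5: flows [4->0,4->1,4->2,4->3] -> levels [5 7 8 8 4]
Step 6: flows [0->4,1->4,2->4,3->4] -> levels [4 6 7 7 8]
  -> period-2 cycle (repeats step 4); tank 4 never drops to <=3
Tank 4 never reaches <=3 within 15 steps

Answer: -1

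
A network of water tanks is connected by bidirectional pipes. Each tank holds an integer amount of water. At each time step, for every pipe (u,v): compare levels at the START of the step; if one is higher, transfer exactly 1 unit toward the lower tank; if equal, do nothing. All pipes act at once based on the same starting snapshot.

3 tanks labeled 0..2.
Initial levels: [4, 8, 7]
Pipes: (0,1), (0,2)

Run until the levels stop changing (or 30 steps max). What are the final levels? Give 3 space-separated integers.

Step 1: flows [1->0,2->0] -> levels [6 7 6]
Step 2: flows [1->0,0=2] -> levels [7 6 6]
Step 3: flows [0->1,0->2] -> levels [5 7 7]
Step 4: flows [1->0,2->0] -> levels [7 6 6]
  -> period-2 cycle: step 4 state = step 2 state; never stabilizes
  -> state at step 30: (30-2) mod 2 = 0, same as step 2 -> [7 6 6]

Answer: 7 6 6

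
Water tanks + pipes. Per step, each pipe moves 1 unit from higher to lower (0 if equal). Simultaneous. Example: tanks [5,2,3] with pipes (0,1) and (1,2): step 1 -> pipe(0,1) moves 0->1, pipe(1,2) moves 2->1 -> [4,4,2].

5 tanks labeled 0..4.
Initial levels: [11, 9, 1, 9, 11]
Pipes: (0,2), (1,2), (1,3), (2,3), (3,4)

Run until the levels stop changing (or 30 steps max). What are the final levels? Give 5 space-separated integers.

Step 1: flows [0->2,1->2,1=3,3->2,4->3] -> levels [10 8 4 9 10]
Step 2: flows [0->2,1->2,3->1,3->2,4->3] -> levels [9 8 7 8 9]
Step 3: flows [0->2,1->2,1=3,3->2,4->3] -> levels [8 7 10 8 8]
Step 4: flows [2->0,2->1,3->1,2->3,3=4] -> levels [9 9 7 8 8]
Step 5: flows [0->2,1->2,1->3,3->2,3=4] -> levels [8 7 10 8 8]
  -> period-2 cycle: step 5 state = step 3 state; never stabilizes
  -> state at step 30: (30-3) mod 2 = 1, same as step 4 -> [9 9 7 8 8]

Answer: 9 9 7 8 8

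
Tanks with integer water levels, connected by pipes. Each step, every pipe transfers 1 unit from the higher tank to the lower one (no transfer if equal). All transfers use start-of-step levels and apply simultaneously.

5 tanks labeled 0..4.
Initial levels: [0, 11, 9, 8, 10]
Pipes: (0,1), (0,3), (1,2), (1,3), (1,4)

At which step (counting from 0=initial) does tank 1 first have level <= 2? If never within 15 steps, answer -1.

Step 1: flows [1->0,3->0,1->2,1->3,1->4] -> levels [2 7 10 8 11]
Step 2: flows [1->0,3->0,2->1,3->1,4->1] -> levels [4 9 9 6 10]
Step 3: flows [1->0,3->0,1=2,1->3,4->1] -> levels [6 8 9 6 9]
Step 4: flows [1->0,0=3,2->1,1->3,4->1] -> levels [7 8 8 7 8]
Step 5: flows [1->0,0=3,1=2,1->3,1=4] -> levels [8 6 8 8 8]
Step 6: flows [0->1,0=3,2->1,3->1,4->1] -> levels [7 10 7 7 7]
Step 7: flows [1->0,0=3,1->2,1->3,1->4] -> levels [8 6 8 8 8]
  -> period-2 cycle (repeats step 5); tank 1 never drops to <=2
Tank 1 never reaches <=2 within 15 steps

Answer: -1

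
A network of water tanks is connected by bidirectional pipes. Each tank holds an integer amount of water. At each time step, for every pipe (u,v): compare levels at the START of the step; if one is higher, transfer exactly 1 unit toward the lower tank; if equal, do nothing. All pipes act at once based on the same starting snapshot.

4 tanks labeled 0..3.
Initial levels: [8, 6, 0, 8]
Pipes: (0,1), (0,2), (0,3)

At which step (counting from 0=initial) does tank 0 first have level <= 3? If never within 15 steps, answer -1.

Step 1: flows [0->1,0->2,0=3] -> levels [6 7 1 8]
Step 2: flows [1->0,0->2,3->0] -> levels [7 6 2 7]
Step 3: flows [0->1,0->2,0=3] -> levels [5 7 3 7]
Step 4: flows [1->0,0->2,3->0] -> levels [6 6 4 6]
Step 5: flows [0=1,0->2,0=3] -> levels [5 6 5 6]
Step 6: flows [1->0,0=2,3->0] -> levels [7 5 5 5]
Step 7: flows [0->1,0->2,0->3] -> levels [4 6 6 6]
Step 8: flows [1->0,2->0,3->0] -> levels [7 5 5 5]
  -> period-2 cycle (repeats step 6); tank 0 never drops to <=3
Tank 0 never reaches <=3 within 15 steps

Answer: -1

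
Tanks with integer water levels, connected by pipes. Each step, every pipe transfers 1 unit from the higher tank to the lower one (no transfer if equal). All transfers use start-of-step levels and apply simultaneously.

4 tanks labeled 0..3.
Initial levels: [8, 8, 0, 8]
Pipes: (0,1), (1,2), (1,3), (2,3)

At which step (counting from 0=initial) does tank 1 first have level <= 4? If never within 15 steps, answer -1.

Step 1: flows [0=1,1->2,1=3,3->2] -> levels [8 7 2 7]
Step 2: flows [0->1,1->2,1=3,3->2] -> levels [7 7 4 6]
Step 3: flows [0=1,1->2,1->3,3->2] -> levels [7 5 6 6]
Step 4: flows [0->1,2->1,3->1,2=3] -> levels [6 8 5 5]
Step 5: flows [1->0,1->2,1->3,2=3] -> levels [7 5 6 6]
  -> period-2 cycle (repeats step 3); tank 1 never drops to <=4
Tank 1 never reaches <=4 within 15 steps

Answer: -1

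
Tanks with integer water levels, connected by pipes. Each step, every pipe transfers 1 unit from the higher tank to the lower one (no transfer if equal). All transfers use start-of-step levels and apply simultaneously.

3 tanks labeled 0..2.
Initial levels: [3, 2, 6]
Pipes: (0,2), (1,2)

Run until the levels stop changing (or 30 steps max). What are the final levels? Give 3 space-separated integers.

Step 1: flows [2->0,2->1] -> levels [4 3 4]
Step 2: flows [0=2,2->1] -> levels [4 4 3]
Step 3: flows [0->2,1->2] -> levels [3 3 5]
Step 4: flows [2->0,2->1] -> levels [4 4 3]
  -> period-2 cycle: step 4 state = step 2 state; never stabilizes
  -> state at step 30: (30-2) mod 2 = 0, same as step 2 -> [4 4 3]

Answer: 4 4 3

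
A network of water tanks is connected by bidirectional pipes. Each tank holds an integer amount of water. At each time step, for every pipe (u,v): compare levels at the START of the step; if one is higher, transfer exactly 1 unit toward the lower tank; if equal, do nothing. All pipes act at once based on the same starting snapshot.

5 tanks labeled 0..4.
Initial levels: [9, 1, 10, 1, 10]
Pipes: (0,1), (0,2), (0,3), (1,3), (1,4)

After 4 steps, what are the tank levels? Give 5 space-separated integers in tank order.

Answer: 6 6 6 7 6

Derivation:
Step 1: flows [0->1,2->0,0->3,1=3,4->1] -> levels [8 3 9 2 9]
Step 2: flows [0->1,2->0,0->3,1->3,4->1] -> levels [7 4 8 4 8]
Step 3: flows [0->1,2->0,0->3,1=3,4->1] -> levels [6 6 7 5 7]
Step 4: flows [0=1,2->0,0->3,1->3,4->1] -> levels [6 6 6 7 6]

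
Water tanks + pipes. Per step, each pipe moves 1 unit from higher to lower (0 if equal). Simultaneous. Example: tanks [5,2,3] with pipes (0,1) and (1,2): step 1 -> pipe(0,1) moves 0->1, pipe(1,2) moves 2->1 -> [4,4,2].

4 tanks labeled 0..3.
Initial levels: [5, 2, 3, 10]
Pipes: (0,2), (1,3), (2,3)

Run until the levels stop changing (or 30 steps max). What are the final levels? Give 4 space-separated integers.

Step 1: flows [0->2,3->1,3->2] -> levels [4 3 5 8]
Step 2: flows [2->0,3->1,3->2] -> levels [5 4 5 6]
Step 3: flows [0=2,3->1,3->2] -> levels [5 5 6 4]
Step 4: flows [2->0,1->3,2->3] -> levels [6 4 4 6]
Step 5: flows [0->2,3->1,3->2] -> levels [5 5 6 4]
  -> period-2 cycle: step 5 state = step 3 state; never stabilizes
  -> state at step 30: (30-3) mod 2 = 1, same as step 4 -> [6 4 4 6]

Answer: 6 4 4 6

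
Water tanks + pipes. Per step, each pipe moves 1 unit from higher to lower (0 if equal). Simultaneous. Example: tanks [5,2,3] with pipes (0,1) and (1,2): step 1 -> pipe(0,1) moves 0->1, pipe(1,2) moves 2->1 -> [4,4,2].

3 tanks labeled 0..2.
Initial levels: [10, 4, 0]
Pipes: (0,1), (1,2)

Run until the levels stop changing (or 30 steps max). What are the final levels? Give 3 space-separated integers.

Step 1: flows [0->1,1->2] -> levels [9 4 1]
Step 2: flows [0->1,1->2] -> levels [8 4 2]
Step 3: flows [0->1,1->2] -> levels [7 4 3]
Step 4: flows [0->1,1->2] -> levels [6 4 4]
Step 5: flows [0->1,1=2] -> levels [5 5 4]
Step 6: flows [0=1,1->2] -> levels [5 4 5]
Step 7: flows [0->1,2->1] -> levels [4 6 4]
Step 8: flows [1->0,1->2] -> levels [5 4 5]
  -> period-2 cycle: step 8 state = step 6 state; never stabilizes
  -> state at step 30: (30-6) mod 2 = 0, same as step 6 -> [5 4 5]

Answer: 5 4 5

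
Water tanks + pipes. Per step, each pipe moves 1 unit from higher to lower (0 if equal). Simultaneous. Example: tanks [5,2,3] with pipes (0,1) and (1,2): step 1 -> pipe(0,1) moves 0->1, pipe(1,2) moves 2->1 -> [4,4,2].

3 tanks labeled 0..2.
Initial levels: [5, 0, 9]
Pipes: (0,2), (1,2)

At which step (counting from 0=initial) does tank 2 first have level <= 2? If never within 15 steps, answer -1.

Answer: -1

Derivation:
Step 1: flows [2->0,2->1] -> levels [6 1 7]
Step 2: flows [2->0,2->1] -> levels [7 2 5]
Step 3: flows [0->2,2->1] -> levels [6 3 5]
Step 4: flows [0->2,2->1] -> levels [5 4 5]
Step 5: flows [0=2,2->1] -> levels [5 5 4]
Step 6: flows [0->2,1->2] -> levels [4 4 6]
Step 7: flows [2->0,2->1] -> levels [5 5 4]
  -> period-2 cycle (repeats step 5); tank 2 never drops to <=2
Tank 2 never reaches <=2 within 15 steps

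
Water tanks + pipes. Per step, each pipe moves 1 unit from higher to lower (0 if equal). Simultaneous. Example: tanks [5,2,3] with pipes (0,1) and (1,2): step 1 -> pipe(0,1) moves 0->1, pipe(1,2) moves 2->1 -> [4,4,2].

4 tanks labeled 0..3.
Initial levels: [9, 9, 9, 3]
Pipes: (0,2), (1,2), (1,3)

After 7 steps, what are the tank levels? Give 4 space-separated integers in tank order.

Answer: 7 6 9 8

Derivation:
Step 1: flows [0=2,1=2,1->3] -> levels [9 8 9 4]
Step 2: flows [0=2,2->1,1->3] -> levels [9 8 8 5]
Step 3: flows [0->2,1=2,1->3] -> levels [8 7 9 6]
Step 4: flows [2->0,2->1,1->3] -> levels [9 7 7 7]
Step 5: flows [0->2,1=2,1=3] -> levels [8 7 8 7]
Step 6: flows [0=2,2->1,1=3] -> levels [8 8 7 7]
Step 7: flows [0->2,1->2,1->3] -> levels [7 6 9 8]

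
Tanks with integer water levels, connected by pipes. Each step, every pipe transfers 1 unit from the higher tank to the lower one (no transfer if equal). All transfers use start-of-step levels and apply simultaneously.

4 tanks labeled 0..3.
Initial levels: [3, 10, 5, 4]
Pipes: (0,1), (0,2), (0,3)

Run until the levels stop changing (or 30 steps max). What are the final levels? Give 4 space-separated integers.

Step 1: flows [1->0,2->0,3->0] -> levels [6 9 4 3]
Step 2: flows [1->0,0->2,0->3] -> levels [5 8 5 4]
Step 3: flows [1->0,0=2,0->3] -> levels [5 7 5 5]
Step 4: flows [1->0,0=2,0=3] -> levels [6 6 5 5]
Step 5: flows [0=1,0->2,0->3] -> levels [4 6 6 6]
Step 6: flows [1->0,2->0,3->0] -> levels [7 5 5 5]
Step 7: flows [0->1,0->2,0->3] -> levels [4 6 6 6]
  -> period-2 cycle: step 7 state = step 5 state; never stabilizes
  -> state at step 30: (30-5) mod 2 = 1, same as step 6 -> [7 5 5 5]

Answer: 7 5 5 5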